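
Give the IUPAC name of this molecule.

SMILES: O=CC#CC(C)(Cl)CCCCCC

4-chloro-4-methyldec-2-ynal

Counting along the main chain through the –CHO group and the multiple bond gives 10 carbons: the parent is decane.
The highest-priority functional group is an aldehyde (terminal –CHO), so the name ends in -al.
There is one C≡C triple bond, indicated by the ending -yne.
Choose the numbering such that the aldehyde carbon is C-1 by definition.
With this numbering: the triple bond between C-2 and C-3; a chloro group at C-4; a methyl group at C-4.
The substituents are ordered alphabetically, ignoring any di-/tri- multipliers.
Assembling the pieces gives 4-chloro-4-methyldec-2-ynal.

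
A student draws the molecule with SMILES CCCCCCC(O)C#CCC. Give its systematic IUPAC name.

undec-3-yn-5-ol

Counting along the main chain through the –OH group and the multiple bond gives 11 carbons: the parent is undecane.
The principal characteristic group is an alcohol (–OH), named with the suffix -ol.
The chain contains a C≡C triple bond, so the unsaturation ending is -yne.
Choose the numbering such that numbering from this end puts the hydroxyl group at C-5 rather than C-7.
This places the hydroxyl at C-5; the triple bond between C-3 and C-4.
Assembling the pieces gives undec-3-yn-5-ol.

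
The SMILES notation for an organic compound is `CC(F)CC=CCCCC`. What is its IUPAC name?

2-fluoronon-4-ene

Counting along the main chain through the multiple bond gives 9 carbons: the parent is nonane.
The chain contains a C=C double bond, so the unsaturation ending is -ene.
The numbering direction is chosen so that numbering from this end puts the double bond at C-4 rather than C-5.
That gives the double bond between C-4 and C-5; a fluoro group at C-2.
Putting it together: 2-fluoronon-4-ene.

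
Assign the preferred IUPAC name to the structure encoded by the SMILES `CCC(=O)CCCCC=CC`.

The longest carbon chain that includes the carbonyl and the multiple bond has 10 carbons, so the parent hydride is decane.
The principal characteristic group is a ketone (C=O on an internal carbon), named with the suffix -one.
The chain contains a C=C double bond, so the unsaturation ending is -ene.
The numbering direction is chosen so that numbering from this end puts the carbonyl group at C-3 rather than C-8.
With this numbering: the carbonyl at C-3; the double bond between C-8 and C-9.
Putting it together: dec-8-en-3-one.

dec-8-en-3-one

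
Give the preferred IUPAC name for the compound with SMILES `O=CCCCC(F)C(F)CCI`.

The longest chain bearing the –CHO group is 8 carbons long (octane).
An aldehyde (terminal –CHO) is the principal characteristic group, giving the suffix -al.
Choose the numbering such that the aldehyde carbon is C-1 by definition.
This places fluoro groups at C-5 and C-6; an iodo group at C-8.
Substituent prefixes are cited in alphabetical order (multiplying prefixes like di-/tri- are ignored for ordering).
Assembling the pieces gives 5,6-difluoro-8-iodooctanal.

5,6-difluoro-8-iodooctanal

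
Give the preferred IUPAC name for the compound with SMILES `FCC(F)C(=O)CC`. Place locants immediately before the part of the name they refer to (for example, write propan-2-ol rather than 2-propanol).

The longest carbon chain that includes the carbonyl has 5 carbons, so the parent hydride is pentane.
The principal characteristic group is a ketone (C=O on an internal carbon), named with the suffix -one.
The numbering direction is chosen so that the substituent locant set {1,2} is lower than {4,5} at the first point of difference.
That gives the carbonyl at C-3; fluoro groups at C-1 and C-2.
Assembling the pieces gives 1,2-difluoropentan-3-one.

1,2-difluoropentan-3-one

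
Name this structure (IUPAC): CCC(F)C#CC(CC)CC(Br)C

The longest chain bearing the multiple bond is 9 carbons long (nonane).
There is one C≡C triple bond, indicated by the ending -yne.
The numbering direction is chosen so that numbering from this end puts the triple bond at C-4 rather than C-5.
With this numbering: the triple bond between C-4 and C-5; a bromo group at C-8; an ethyl group at C-6; a fluoro group at C-3.
Substituent prefixes are cited in alphabetical order (multiplying prefixes like di-/tri- are ignored for ordering).
Assembling the pieces gives 8-bromo-6-ethyl-3-fluoronon-4-yne.

8-bromo-6-ethyl-3-fluoronon-4-yne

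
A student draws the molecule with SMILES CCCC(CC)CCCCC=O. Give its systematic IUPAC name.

The longest carbon chain that includes the –CHO group has 9 carbons, so the parent hydride is nonane.
The highest-priority functional group is an aldehyde (terminal –CHO), so the name ends in -al.
Choose the numbering such that the aldehyde carbon is C-1 by definition.
With this numbering: an ethyl group at C-6.
Putting it together: 6-ethylnonanal.

6-ethylnonanal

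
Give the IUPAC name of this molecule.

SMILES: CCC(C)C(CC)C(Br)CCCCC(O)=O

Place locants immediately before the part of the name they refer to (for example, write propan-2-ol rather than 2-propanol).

6-bromo-7-ethyl-8-methyldecanoic acid

Counting along the main chain through the –COOH group gives 10 carbons: the parent is decane.
The principal characteristic group is a carboxylic acid (terminal –COOH), named with the suffix -oic acid.
Number the chain so that the carboxylic acid carbon is C-1 by definition.
This places a bromo group at C-6; an ethyl group at C-7; a methyl group at C-8.
Prefixes are listed alphabetically: bromo, ethyl, methyl.
Putting it together: 6-bromo-7-ethyl-8-methyldecanoic acid.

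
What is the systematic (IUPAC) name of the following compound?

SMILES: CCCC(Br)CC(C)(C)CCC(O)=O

6-bromo-4,4-dimethylnonanoic acid

Counting along the main chain through the –COOH group gives 9 carbons: the parent is nonane.
A carboxylic acid (terminal –COOH) is the principal characteristic group, giving the suffix -oic acid.
Number the chain so that the carboxylic acid carbon is C-1 by definition.
With this numbering: a bromo group at C-6; two methyl groups at C-4.
Substituent prefixes are cited in alphabetical order (multiplying prefixes like di-/tri- are ignored for ordering).
Assembling the pieces gives 6-bromo-4,4-dimethylnonanoic acid.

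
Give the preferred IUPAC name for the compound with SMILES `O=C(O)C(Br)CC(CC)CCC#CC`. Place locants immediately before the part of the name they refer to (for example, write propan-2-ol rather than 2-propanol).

Counting along the main chain through the –COOH group and the multiple bond gives 9 carbons: the parent is nonane.
The principal characteristic group is a carboxylic acid (terminal –COOH), named with the suffix -oic acid.
There is one C≡C triple bond, indicated by the ending -yne.
The numbering direction is chosen so that the carboxylic acid carbon is C-1 by definition.
That gives the triple bond between C-7 and C-8; a bromo group at C-2; an ethyl group at C-4.
Substituent prefixes are cited in alphabetical order (multiplying prefixes like di-/tri- are ignored for ordering).
The name is 2-bromo-4-ethylnon-7-ynoic acid.

2-bromo-4-ethylnon-7-ynoic acid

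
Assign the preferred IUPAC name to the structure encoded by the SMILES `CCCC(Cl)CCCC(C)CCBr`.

1-bromo-7-chloro-3-methyldecane

The longest carbon chain is 10 atoms: the parent is decane.
Choose the numbering such that the substituent locant set {1,3,7} is lower than {4,8,10} at the first point of difference.
That gives a bromo group at C-1; a chloro group at C-7; a methyl group at C-3.
The substituents are ordered alphabetically, ignoring any di-/tri- multipliers.
The name is 1-bromo-7-chloro-3-methyldecane.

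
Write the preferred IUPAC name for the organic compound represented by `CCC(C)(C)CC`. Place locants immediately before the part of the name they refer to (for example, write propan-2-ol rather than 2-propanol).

The longest continuous carbon chain has 5 atoms, so the parent hydride is pentane.
Both numbering directions give the same locant set; either may be used.
This places two methyl groups at C-3.
Putting it together: 3,3-dimethylpentane.

3,3-dimethylpentane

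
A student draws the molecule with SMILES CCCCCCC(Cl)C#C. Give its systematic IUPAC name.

Counting along the main chain through the multiple bond gives 9 carbons: the parent is nonane.
A C≡C triple bond in the chain gives the infix -yne-.
The numbering direction is chosen so that numbering from this end puts the triple bond at C-1 rather than C-8.
That gives the triple bond between C-1 and C-2; a chloro group at C-3.
Assembling the pieces gives 3-chloronon-1-yne.

3-chloronon-1-yne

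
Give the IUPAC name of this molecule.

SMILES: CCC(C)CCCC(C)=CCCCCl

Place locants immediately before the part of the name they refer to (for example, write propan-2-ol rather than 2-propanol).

The longest chain bearing the multiple bond is 11 carbons long (undecane).
A C=C double bond in the chain gives the infix -ene-.
Choose the numbering such that numbering from this end puts the double bond at C-4 rather than C-7.
With this numbering: the double bond between C-4 and C-5; a chloro group at C-1; methyl groups at C-5 and C-9.
The substituents are ordered alphabetically, ignoring any di-/tri- multipliers.
Assembling the pieces gives 1-chloro-5,9-dimethylundec-4-ene.

1-chloro-5,9-dimethylundec-4-ene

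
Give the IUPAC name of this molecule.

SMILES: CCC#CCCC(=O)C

Counting along the main chain through the carbonyl and the multiple bond gives 8 carbons: the parent is octane.
A ketone (C=O on an internal carbon) is the principal characteristic group, giving the suffix -one.
A C≡C triple bond in the chain gives the infix -yne-.
Number the chain so that numbering from this end puts the carbonyl group at C-2 rather than C-7.
With this numbering: the carbonyl at C-2; the triple bond between C-5 and C-6.
Putting it together: oct-5-yn-2-one.

oct-5-yn-2-one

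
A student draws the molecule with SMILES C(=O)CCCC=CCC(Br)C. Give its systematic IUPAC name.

8-bromonon-5-enal

The longest carbon chain that includes the –CHO group and the multiple bond has 9 carbons, so the parent hydride is nonane.
An aldehyde (terminal –CHO) is the principal characteristic group, giving the suffix -al.
The chain contains a C=C double bond, so the unsaturation ending is -ene.
Number the chain so that the aldehyde carbon is C-1 by definition.
This places the double bond between C-5 and C-6; a bromo group at C-8.
Assembling the pieces gives 8-bromonon-5-enal.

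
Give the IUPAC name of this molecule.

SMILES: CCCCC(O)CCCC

nonan-5-ol

The longest carbon chain that includes the –OH group has 9 carbons, so the parent hydride is nonane.
An alcohol (–OH) is the principal characteristic group, giving the suffix -ol.
The molecule is symmetric, so either numbering direction gives the same locants.
With this numbering: the hydroxyl at C-5.
Putting it together: nonan-5-ol.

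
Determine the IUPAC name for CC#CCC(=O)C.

hex-4-yn-2-one

The longest carbon chain that includes the carbonyl and the multiple bond has 6 carbons, so the parent hydride is hexane.
The highest-priority functional group is a ketone (C=O on an internal carbon), so the name ends in -one.
There is one C≡C triple bond, indicated by the ending -yne.
Number the chain so that numbering from this end puts the carbonyl group at C-2 rather than C-5.
That gives the carbonyl at C-2; the triple bond between C-4 and C-5.
The name is hex-4-yn-2-one.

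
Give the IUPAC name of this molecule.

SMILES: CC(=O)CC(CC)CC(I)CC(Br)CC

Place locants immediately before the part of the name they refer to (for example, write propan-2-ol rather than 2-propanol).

Counting along the main chain through the carbonyl gives 10 carbons: the parent is decane.
A ketone (C=O on an internal carbon) is the principal characteristic group, giving the suffix -one.
Choose the numbering such that numbering from this end puts the carbonyl group at C-2 rather than C-9.
This places the carbonyl at C-2; a bromo group at C-8; an ethyl group at C-4; an iodo group at C-6.
Substituent prefixes are cited in alphabetical order (multiplying prefixes like di-/tri- are ignored for ordering).
Putting it together: 8-bromo-4-ethyl-6-iododecan-2-one.

8-bromo-4-ethyl-6-iododecan-2-one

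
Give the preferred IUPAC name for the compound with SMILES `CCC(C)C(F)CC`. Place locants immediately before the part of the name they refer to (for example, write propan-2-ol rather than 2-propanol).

The parent chain contains 6 carbons (hexane).
The numbering direction is chosen so that the locant sets are identical either way, so the alphabetically earlier fluoro substituent takes the lower locant (3 rather than 4).
That gives a fluoro group at C-3; a methyl group at C-4.
The substituents are ordered alphabetically, ignoring any di-/tri- multipliers.
Assembling the pieces gives 3-fluoro-4-methylhexane.

3-fluoro-4-methylhexane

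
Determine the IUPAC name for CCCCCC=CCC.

non-3-ene

The longest chain bearing the multiple bond is 9 carbons long (nonane).
There is one C=C double bond, indicated by the ending -ene.
The numbering direction is chosen so that numbering from this end puts the double bond at C-3 rather than C-6.
With this numbering: the double bond between C-3 and C-4.
Putting it together: non-3-ene.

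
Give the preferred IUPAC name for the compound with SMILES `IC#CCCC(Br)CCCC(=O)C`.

Counting along the main chain through the carbonyl and the multiple bond gives 10 carbons: the parent is decane.
A ketone (C=O on an internal carbon) is the principal characteristic group, giving the suffix -one.
A C≡C triple bond in the chain gives the infix -yne-.
Number the chain so that numbering from this end puts the carbonyl group at C-2 rather than C-9.
That gives the carbonyl at C-2; the triple bond between C-9 and C-10; a bromo group at C-6; an iodo group at C-10.
The substituents are ordered alphabetically, ignoring any di-/tri- multipliers.
Putting it together: 6-bromo-10-iododec-9-yn-2-one.

6-bromo-10-iododec-9-yn-2-one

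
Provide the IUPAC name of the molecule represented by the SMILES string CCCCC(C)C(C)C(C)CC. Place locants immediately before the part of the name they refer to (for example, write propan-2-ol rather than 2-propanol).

3,4,5-trimethylnonane

The longest continuous carbon chain has 9 atoms, so the parent hydride is nonane.
Choose the numbering such that the substituent locant set {3,4,5} is lower than {5,6,7} at the first point of difference.
That gives methyl groups at C-3 and C-4 and C-5.
Assembling the pieces gives 3,4,5-trimethylnonane.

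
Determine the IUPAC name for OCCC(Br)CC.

3-bromopentan-1-ol

Counting along the main chain through the –OH group gives 5 carbons: the parent is pentane.
The highest-priority functional group is an alcohol (–OH), so the name ends in -ol.
Choose the numbering such that numbering from this end puts the hydroxyl group at C-1 rather than C-5.
That gives the hydroxyl at C-1; a bromo group at C-3.
The name is 3-bromopentan-1-ol.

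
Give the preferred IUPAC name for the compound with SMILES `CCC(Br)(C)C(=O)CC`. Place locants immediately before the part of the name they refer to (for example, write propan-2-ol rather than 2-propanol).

The longest chain bearing the carbonyl is 6 carbons long (hexane).
A ketone (C=O on an internal carbon) is the principal characteristic group, giving the suffix -one.
Choose the numbering such that numbering from this end puts the carbonyl group at C-3 rather than C-4.
This places the carbonyl at C-3; a bromo group at C-4; a methyl group at C-4.
Substituent prefixes are cited in alphabetical order (multiplying prefixes like di-/tri- are ignored for ordering).
Assembling the pieces gives 4-bromo-4-methylhexan-3-one.

4-bromo-4-methylhexan-3-one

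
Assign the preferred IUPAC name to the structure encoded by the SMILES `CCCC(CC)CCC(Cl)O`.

1-chloro-4-ethylheptan-1-ol

The longest carbon chain that includes the –OH group has 7 carbons, so the parent hydride is heptane.
An alcohol (–OH) is the principal characteristic group, giving the suffix -ol.
Number the chain so that numbering from this end puts the hydroxyl group at C-1 rather than C-7.
With this numbering: the hydroxyl at C-1; a chloro group at C-1; an ethyl group at C-4.
Substituent prefixes are cited in alphabetical order (multiplying prefixes like di-/tri- are ignored for ordering).
The name is 1-chloro-4-ethylheptan-1-ol.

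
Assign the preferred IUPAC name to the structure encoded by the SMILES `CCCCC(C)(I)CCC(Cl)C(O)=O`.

2-chloro-5-iodo-5-methylnonanoic acid

The longest chain bearing the –COOH group is 9 carbons long (nonane).
The principal characteristic group is a carboxylic acid (terminal –COOH), named with the suffix -oic acid.
Choose the numbering such that the carboxylic acid carbon is C-1 by definition.
This places a chloro group at C-2; an iodo group at C-5; a methyl group at C-5.
Prefixes are listed alphabetically: chloro, iodo, methyl.
Assembling the pieces gives 2-chloro-5-iodo-5-methylnonanoic acid.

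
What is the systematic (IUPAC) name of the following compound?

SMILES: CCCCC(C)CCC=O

4-methyloctanal

The longest chain bearing the –CHO group is 8 carbons long (octane).
The highest-priority functional group is an aldehyde (terminal –CHO), so the name ends in -al.
Number the chain so that the aldehyde carbon is C-1 by definition.
With this numbering: a methyl group at C-4.
The name is 4-methyloctanal.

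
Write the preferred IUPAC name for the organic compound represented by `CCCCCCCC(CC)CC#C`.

The longest chain bearing the multiple bond is 11 carbons long (undecane).
There is one C≡C triple bond, indicated by the ending -yne.
Number the chain so that numbering from this end puts the triple bond at C-1 rather than C-10.
This places the triple bond between C-1 and C-2; an ethyl group at C-4.
Putting it together: 4-ethylundec-1-yne.

4-ethylundec-1-yne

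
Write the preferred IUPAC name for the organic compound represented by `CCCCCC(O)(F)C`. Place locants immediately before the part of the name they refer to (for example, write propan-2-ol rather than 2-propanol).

Counting along the main chain through the –OH group gives 7 carbons: the parent is heptane.
The highest-priority functional group is an alcohol (–OH), so the name ends in -ol.
Choose the numbering such that numbering from this end puts the hydroxyl group at C-2 rather than C-6.
This places the hydroxyl at C-2; a fluoro group at C-2.
Putting it together: 2-fluoroheptan-2-ol.

2-fluoroheptan-2-ol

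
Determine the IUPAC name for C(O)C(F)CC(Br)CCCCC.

The longest carbon chain that includes the –OH group has 9 carbons, so the parent hydride is nonane.
The principal characteristic group is an alcohol (–OH), named with the suffix -ol.
Choose the numbering such that numbering from this end puts the hydroxyl group at C-1 rather than C-9.
This places the hydroxyl at C-1; a bromo group at C-4; a fluoro group at C-2.
Prefixes are listed alphabetically: bromo, fluoro.
Assembling the pieces gives 4-bromo-2-fluorononan-1-ol.

4-bromo-2-fluorononan-1-ol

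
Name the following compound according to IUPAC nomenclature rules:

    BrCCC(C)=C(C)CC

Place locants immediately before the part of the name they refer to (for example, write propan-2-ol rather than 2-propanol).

The longest carbon chain that includes the multiple bond has 6 carbons, so the parent hydride is hexane.
A C=C double bond in the chain gives the infix -ene-.
Choose the numbering such that the substituent locant set {1,3,4} is lower than {3,4,6} at the first point of difference.
With this numbering: the double bond between C-3 and C-4; a bromo group at C-1; methyl groups at C-3 and C-4.
Substituent prefixes are cited in alphabetical order (multiplying prefixes like di-/tri- are ignored for ordering).
Putting it together: 1-bromo-3,4-dimethylhex-3-ene.

1-bromo-3,4-dimethylhex-3-ene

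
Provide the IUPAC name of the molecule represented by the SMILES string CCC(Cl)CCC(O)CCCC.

8-chlorodecan-5-ol

The longest chain bearing the –OH group is 10 carbons long (decane).
An alcohol (–OH) is the principal characteristic group, giving the suffix -ol.
The numbering direction is chosen so that numbering from this end puts the hydroxyl group at C-5 rather than C-6.
This places the hydroxyl at C-5; a chloro group at C-8.
Assembling the pieces gives 8-chlorodecan-5-ol.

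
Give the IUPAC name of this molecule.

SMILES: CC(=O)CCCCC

The longest carbon chain that includes the carbonyl has 7 carbons, so the parent hydride is heptane.
The principal characteristic group is a ketone (C=O on an internal carbon), named with the suffix -one.
The numbering direction is chosen so that numbering from this end puts the carbonyl group at C-2 rather than C-6.
With this numbering: the carbonyl at C-2.
Putting it together: heptan-2-one.

heptan-2-one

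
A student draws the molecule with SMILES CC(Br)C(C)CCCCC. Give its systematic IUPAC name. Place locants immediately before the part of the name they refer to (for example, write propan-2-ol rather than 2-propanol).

2-bromo-3-methyloctane

The longest carbon chain is 8 atoms: the parent is octane.
Choose the numbering such that the substituent locant set {2,3} is lower than {6,7} at the first point of difference.
This places a bromo group at C-2; a methyl group at C-3.
The substituents are ordered alphabetically, ignoring any di-/tri- multipliers.
Assembling the pieces gives 2-bromo-3-methyloctane.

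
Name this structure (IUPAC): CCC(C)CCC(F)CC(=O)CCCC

The longest chain bearing the carbonyl is 12 carbons long (dodecane).
The principal characteristic group is a ketone (C=O on an internal carbon), named with the suffix -one.
The numbering direction is chosen so that numbering from this end puts the carbonyl group at C-5 rather than C-8.
With this numbering: the carbonyl at C-5; a fluoro group at C-7; a methyl group at C-10.
The substituents are ordered alphabetically, ignoring any di-/tri- multipliers.
Assembling the pieces gives 7-fluoro-10-methyldodecan-5-one.

7-fluoro-10-methyldodecan-5-one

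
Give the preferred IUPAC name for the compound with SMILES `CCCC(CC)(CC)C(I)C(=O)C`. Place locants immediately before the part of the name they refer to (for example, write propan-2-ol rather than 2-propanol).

4,4-diethyl-3-iodoheptan-2-one

The longest chain bearing the carbonyl is 7 carbons long (heptane).
A ketone (C=O on an internal carbon) is the principal characteristic group, giving the suffix -one.
The numbering direction is chosen so that numbering from this end puts the carbonyl group at C-2 rather than C-6.
With this numbering: the carbonyl at C-2; two ethyl groups at C-4; an iodo group at C-3.
Substituent prefixes are cited in alphabetical order (multiplying prefixes like di-/tri- are ignored for ordering).
Putting it together: 4,4-diethyl-3-iodoheptan-2-one.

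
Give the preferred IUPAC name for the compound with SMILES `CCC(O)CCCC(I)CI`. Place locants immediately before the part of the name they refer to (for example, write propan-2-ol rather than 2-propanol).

7,8-diiodooctan-3-ol

The longest carbon chain that includes the –OH group has 8 carbons, so the parent hydride is octane.
The highest-priority functional group is an alcohol (–OH), so the name ends in -ol.
The numbering direction is chosen so that numbering from this end puts the hydroxyl group at C-3 rather than C-6.
With this numbering: the hydroxyl at C-3; iodo groups at C-7 and C-8.
Assembling the pieces gives 7,8-diiodooctan-3-ol.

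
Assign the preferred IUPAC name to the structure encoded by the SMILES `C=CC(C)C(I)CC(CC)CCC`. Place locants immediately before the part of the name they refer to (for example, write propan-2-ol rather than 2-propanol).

6-ethyl-4-iodo-3-methylnon-1-ene

The longest carbon chain that includes the multiple bond has 9 carbons, so the parent hydride is nonane.
The chain contains a C=C double bond, so the unsaturation ending is -ene.
Choose the numbering such that numbering from this end puts the double bond at C-1 rather than C-8.
This places the double bond between C-1 and C-2; an ethyl group at C-6; an iodo group at C-4; a methyl group at C-3.
The substituents are ordered alphabetically, ignoring any di-/tri- multipliers.
The name is 6-ethyl-4-iodo-3-methylnon-1-ene.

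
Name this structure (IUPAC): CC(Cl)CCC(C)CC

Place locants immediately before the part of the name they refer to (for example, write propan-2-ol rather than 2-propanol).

The longest continuous carbon chain has 7 atoms, so the parent hydride is heptane.
Choose the numbering such that the substituent locant set {2,5} is lower than {3,6} at the first point of difference.
This places a chloro group at C-2; a methyl group at C-5.
Prefixes are listed alphabetically: chloro, methyl.
Assembling the pieces gives 2-chloro-5-methylheptane.

2-chloro-5-methylheptane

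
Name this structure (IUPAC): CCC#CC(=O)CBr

1-bromohex-3-yn-2-one

The longest chain bearing the carbonyl and the multiple bond is 6 carbons long (hexane).
The highest-priority functional group is a ketone (C=O on an internal carbon), so the name ends in -one.
The chain contains a C≡C triple bond, so the unsaturation ending is -yne.
Number the chain so that numbering from this end puts the carbonyl group at C-2 rather than C-5.
With this numbering: the carbonyl at C-2; the triple bond between C-3 and C-4; a bromo group at C-1.
The name is 1-bromohex-3-yn-2-one.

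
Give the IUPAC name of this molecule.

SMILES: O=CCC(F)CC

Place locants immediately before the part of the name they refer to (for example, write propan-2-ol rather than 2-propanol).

3-fluoropentanal

Counting along the main chain through the –CHO group gives 5 carbons: the parent is pentane.
The principal characteristic group is an aldehyde (terminal –CHO), named with the suffix -al.
Choose the numbering such that the aldehyde carbon is C-1 by definition.
This places a fluoro group at C-3.
The name is 3-fluoropentanal.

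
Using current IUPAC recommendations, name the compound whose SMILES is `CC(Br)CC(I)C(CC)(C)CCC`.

2-bromo-5-ethyl-4-iodo-5-methyloctane

The longest continuous carbon chain has 8 atoms, so the parent hydride is octane.
Choose the numbering such that the substituent locant set {2,4,5,5} is lower than {4,4,5,7} at the first point of difference.
With this numbering: a bromo group at C-2; an ethyl group at C-5; an iodo group at C-4; a methyl group at C-5.
The substituents are ordered alphabetically, ignoring any di-/tri- multipliers.
Assembling the pieces gives 2-bromo-5-ethyl-4-iodo-5-methyloctane.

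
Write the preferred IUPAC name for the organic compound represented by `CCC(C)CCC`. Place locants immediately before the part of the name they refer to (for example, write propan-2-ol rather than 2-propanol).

3-methylhexane

The parent chain contains 6 carbons (hexane).
The numbering direction is chosen so that the substituent locant set {3} is lower than {4} at the first point of difference.
With this numbering: a methyl group at C-3.
Putting it together: 3-methylhexane.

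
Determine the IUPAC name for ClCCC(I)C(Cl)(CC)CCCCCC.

1,4-dichloro-4-ethyl-3-iododecane

The longest carbon chain is 10 atoms: the parent is decane.
Number the chain so that the substituent locant set {1,3,4,4} is lower than {7,7,8,10} at the first point of difference.
This places chloro groups at C-1 and C-4; an ethyl group at C-4; an iodo group at C-3.
Prefixes are listed alphabetically: chloro, ethyl, iodo.
Assembling the pieces gives 1,4-dichloro-4-ethyl-3-iododecane.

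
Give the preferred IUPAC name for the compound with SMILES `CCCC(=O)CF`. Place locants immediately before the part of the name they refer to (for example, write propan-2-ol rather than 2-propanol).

1-fluoropentan-2-one

Counting along the main chain through the carbonyl gives 5 carbons: the parent is pentane.
The principal characteristic group is a ketone (C=O on an internal carbon), named with the suffix -one.
Number the chain so that numbering from this end puts the carbonyl group at C-2 rather than C-4.
This places the carbonyl at C-2; a fluoro group at C-1.
Assembling the pieces gives 1-fluoropentan-2-one.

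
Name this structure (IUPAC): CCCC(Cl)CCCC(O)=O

The longest carbon chain that includes the –COOH group has 8 carbons, so the parent hydride is octane.
The principal characteristic group is a carboxylic acid (terminal –COOH), named with the suffix -oic acid.
The numbering direction is chosen so that the carboxylic acid carbon is C-1 by definition.
With this numbering: a chloro group at C-5.
Assembling the pieces gives 5-chlorooctanoic acid.

5-chlorooctanoic acid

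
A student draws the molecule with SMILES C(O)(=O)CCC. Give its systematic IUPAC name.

butanoic acid

Counting along the main chain through the –COOH group gives 4 carbons: the parent is butane.
A carboxylic acid (terminal –COOH) is the principal characteristic group, giving the suffix -oic acid.
The numbering direction is chosen so that the carboxylic acid carbon is C-1 by definition.
Assembling the pieces gives butanoic acid.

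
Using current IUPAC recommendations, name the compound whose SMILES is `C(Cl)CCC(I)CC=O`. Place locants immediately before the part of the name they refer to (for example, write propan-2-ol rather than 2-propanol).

The longest chain bearing the –CHO group is 6 carbons long (hexane).
An aldehyde (terminal –CHO) is the principal characteristic group, giving the suffix -al.
Choose the numbering such that the aldehyde carbon is C-1 by definition.
That gives a chloro group at C-6; an iodo group at C-3.
The substituents are ordered alphabetically, ignoring any di-/tri- multipliers.
Putting it together: 6-chloro-3-iodohexanal.

6-chloro-3-iodohexanal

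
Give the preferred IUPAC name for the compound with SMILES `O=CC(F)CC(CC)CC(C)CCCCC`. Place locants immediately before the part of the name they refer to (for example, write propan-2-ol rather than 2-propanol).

4-ethyl-2-fluoro-6-methylundecanal

The longest chain bearing the –CHO group is 11 carbons long (undecane).
The principal characteristic group is an aldehyde (terminal –CHO), named with the suffix -al.
Number the chain so that the aldehyde carbon is C-1 by definition.
That gives an ethyl group at C-4; a fluoro group at C-2; a methyl group at C-6.
The substituents are ordered alphabetically, ignoring any di-/tri- multipliers.
Assembling the pieces gives 4-ethyl-2-fluoro-6-methylundecanal.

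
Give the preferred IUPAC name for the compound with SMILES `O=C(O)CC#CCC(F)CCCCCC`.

6-fluorododec-3-ynoic acid

The longest chain bearing the –COOH group and the multiple bond is 12 carbons long (dodecane).
A carboxylic acid (terminal –COOH) is the principal characteristic group, giving the suffix -oic acid.
There is one C≡C triple bond, indicated by the ending -yne.
Number the chain so that the carboxylic acid carbon is C-1 by definition.
With this numbering: the triple bond between C-3 and C-4; a fluoro group at C-6.
Assembling the pieces gives 6-fluorododec-3-ynoic acid.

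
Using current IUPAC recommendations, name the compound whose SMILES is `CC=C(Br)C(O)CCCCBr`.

The longest carbon chain that includes the –OH group and the multiple bond has 8 carbons, so the parent hydride is octane.
An alcohol (–OH) is the principal characteristic group, giving the suffix -ol.
There is one C=C double bond, indicated by the ending -ene.
The numbering direction is chosen so that numbering from this end puts the hydroxyl group at C-4 rather than C-5.
That gives the hydroxyl at C-4; the double bond between C-2 and C-3; bromo groups at C-3 and C-8.
The name is 3,8-dibromooct-2-en-4-ol.

3,8-dibromooct-2-en-4-ol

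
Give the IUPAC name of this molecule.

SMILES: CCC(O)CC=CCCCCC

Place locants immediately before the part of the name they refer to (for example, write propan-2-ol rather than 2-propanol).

Counting along the main chain through the –OH group and the multiple bond gives 11 carbons: the parent is undecane.
The principal characteristic group is an alcohol (–OH), named with the suffix -ol.
There is one C=C double bond, indicated by the ending -ene.
Number the chain so that numbering from this end puts the hydroxyl group at C-3 rather than C-9.
With this numbering: the hydroxyl at C-3; the double bond between C-5 and C-6.
Putting it together: undec-5-en-3-ol.

undec-5-en-3-ol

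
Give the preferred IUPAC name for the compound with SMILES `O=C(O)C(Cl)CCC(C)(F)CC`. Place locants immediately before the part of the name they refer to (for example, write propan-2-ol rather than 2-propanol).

2-chloro-5-fluoro-5-methylheptanoic acid

The longest carbon chain that includes the –COOH group has 7 carbons, so the parent hydride is heptane.
A carboxylic acid (terminal –COOH) is the principal characteristic group, giving the suffix -oic acid.
Choose the numbering such that the carboxylic acid carbon is C-1 by definition.
This places a chloro group at C-2; a fluoro group at C-5; a methyl group at C-5.
Prefixes are listed alphabetically: chloro, fluoro, methyl.
Assembling the pieces gives 2-chloro-5-fluoro-5-methylheptanoic acid.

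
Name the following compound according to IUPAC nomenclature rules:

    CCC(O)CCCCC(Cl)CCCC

8-chlorododecan-3-ol

The longest chain bearing the –OH group is 12 carbons long (dodecane).
The principal characteristic group is an alcohol (–OH), named with the suffix -ol.
Number the chain so that numbering from this end puts the hydroxyl group at C-3 rather than C-10.
With this numbering: the hydroxyl at C-3; a chloro group at C-8.
Putting it together: 8-chlorododecan-3-ol.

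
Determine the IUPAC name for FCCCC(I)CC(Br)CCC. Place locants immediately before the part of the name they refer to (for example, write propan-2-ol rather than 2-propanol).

6-bromo-1-fluoro-4-iodononane

The longest carbon chain is 9 atoms: the parent is nonane.
Number the chain so that the substituent locant set {1,4,6} is lower than {4,6,9} at the first point of difference.
That gives a bromo group at C-6; a fluoro group at C-1; an iodo group at C-4.
Prefixes are listed alphabetically: bromo, fluoro, iodo.
Assembling the pieces gives 6-bromo-1-fluoro-4-iodononane.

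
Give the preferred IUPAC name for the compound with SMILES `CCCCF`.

The longest continuous carbon chain has 4 atoms, so the parent hydride is butane.
The numbering direction is chosen so that the substituent locant set {1} is lower than {4} at the first point of difference.
That gives a fluoro group at C-1.
The name is 1-fluorobutane.

1-fluorobutane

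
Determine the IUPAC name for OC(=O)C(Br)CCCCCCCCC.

The longest chain bearing the –COOH group is 11 carbons long (undecane).
The highest-priority functional group is a carboxylic acid (terminal –COOH), so the name ends in -oic acid.
The numbering direction is chosen so that the carboxylic acid carbon is C-1 by definition.
This places a bromo group at C-2.
Assembling the pieces gives 2-bromoundecanoic acid.

2-bromoundecanoic acid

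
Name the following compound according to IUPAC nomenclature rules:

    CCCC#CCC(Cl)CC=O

The longest chain bearing the –CHO group and the multiple bond is 9 carbons long (nonane).
An aldehyde (terminal –CHO) is the principal characteristic group, giving the suffix -al.
The chain contains a C≡C triple bond, so the unsaturation ending is -yne.
Number the chain so that the aldehyde carbon is C-1 by definition.
With this numbering: the triple bond between C-5 and C-6; a chloro group at C-3.
Assembling the pieces gives 3-chloronon-5-ynal.

3-chloronon-5-ynal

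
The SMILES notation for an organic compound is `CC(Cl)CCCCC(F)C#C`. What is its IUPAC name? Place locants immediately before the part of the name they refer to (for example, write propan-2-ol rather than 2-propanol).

8-chloro-3-fluoronon-1-yne

The longest chain bearing the multiple bond is 9 carbons long (nonane).
The chain contains a C≡C triple bond, so the unsaturation ending is -yne.
Number the chain so that numbering from this end puts the triple bond at C-1 rather than C-8.
With this numbering: the triple bond between C-1 and C-2; a chloro group at C-8; a fluoro group at C-3.
Substituent prefixes are cited in alphabetical order (multiplying prefixes like di-/tri- are ignored for ordering).
The name is 8-chloro-3-fluoronon-1-yne.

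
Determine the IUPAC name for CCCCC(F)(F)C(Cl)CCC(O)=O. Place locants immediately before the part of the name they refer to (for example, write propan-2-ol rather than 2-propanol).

Counting along the main chain through the –COOH group gives 9 carbons: the parent is nonane.
The principal characteristic group is a carboxylic acid (terminal –COOH), named with the suffix -oic acid.
Number the chain so that the carboxylic acid carbon is C-1 by definition.
That gives a chloro group at C-4; two fluoro groups at C-5.
Substituent prefixes are cited in alphabetical order (multiplying prefixes like di-/tri- are ignored for ordering).
Putting it together: 4-chloro-5,5-difluorononanoic acid.

4-chloro-5,5-difluorononanoic acid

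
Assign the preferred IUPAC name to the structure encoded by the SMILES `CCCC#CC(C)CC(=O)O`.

3-methyloct-4-ynoic acid

The longest chain bearing the –COOH group and the multiple bond is 8 carbons long (octane).
The principal characteristic group is a carboxylic acid (terminal –COOH), named with the suffix -oic acid.
There is one C≡C triple bond, indicated by the ending -yne.
Choose the numbering such that the carboxylic acid carbon is C-1 by definition.
This places the triple bond between C-4 and C-5; a methyl group at C-3.
Putting it together: 3-methyloct-4-ynoic acid.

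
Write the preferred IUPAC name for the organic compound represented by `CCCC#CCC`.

hept-3-yne

The longest chain bearing the multiple bond is 7 carbons long (heptane).
A C≡C triple bond in the chain gives the infix -yne-.
Choose the numbering such that numbering from this end puts the triple bond at C-3 rather than C-4.
With this numbering: the triple bond between C-3 and C-4.
The name is hept-3-yne.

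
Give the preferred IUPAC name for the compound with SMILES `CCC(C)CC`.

3-methylpentane

The parent chain contains 5 carbons (pentane).
The molecule is symmetric, so either numbering direction gives the same locants.
That gives a methyl group at C-3.
Putting it together: 3-methylpentane.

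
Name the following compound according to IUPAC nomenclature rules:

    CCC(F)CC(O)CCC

6-fluorooctan-4-ol

Counting along the main chain through the –OH group gives 8 carbons: the parent is octane.
The principal characteristic group is an alcohol (–OH), named with the suffix -ol.
Choose the numbering such that numbering from this end puts the hydroxyl group at C-4 rather than C-5.
That gives the hydroxyl at C-4; a fluoro group at C-6.
Assembling the pieces gives 6-fluorooctan-4-ol.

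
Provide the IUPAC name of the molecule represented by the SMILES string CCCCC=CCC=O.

Counting along the main chain through the –CHO group and the multiple bond gives 8 carbons: the parent is octane.
The highest-priority functional group is an aldehyde (terminal –CHO), so the name ends in -al.
The chain contains a C=C double bond, so the unsaturation ending is -ene.
Choose the numbering such that the aldehyde carbon is C-1 by definition.
This places the double bond between C-3 and C-4.
The name is oct-3-enal.

oct-3-enal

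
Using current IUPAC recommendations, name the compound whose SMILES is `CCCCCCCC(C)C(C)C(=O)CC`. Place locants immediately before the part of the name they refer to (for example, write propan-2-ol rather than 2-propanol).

4,5-dimethyldodecan-3-one

The longest carbon chain that includes the carbonyl has 12 carbons, so the parent hydride is dodecane.
The principal characteristic group is a ketone (C=O on an internal carbon), named with the suffix -one.
The numbering direction is chosen so that numbering from this end puts the carbonyl group at C-3 rather than C-10.
That gives the carbonyl at C-3; methyl groups at C-4 and C-5.
The name is 4,5-dimethyldodecan-3-one.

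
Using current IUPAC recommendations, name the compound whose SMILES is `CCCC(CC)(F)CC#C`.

4-ethyl-4-fluorohept-1-yne

The longest carbon chain that includes the multiple bond has 7 carbons, so the parent hydride is heptane.
A C≡C triple bond in the chain gives the infix -yne-.
Number the chain so that numbering from this end puts the triple bond at C-1 rather than C-6.
With this numbering: the triple bond between C-1 and C-2; an ethyl group at C-4; a fluoro group at C-4.
The substituents are ordered alphabetically, ignoring any di-/tri- multipliers.
Putting it together: 4-ethyl-4-fluorohept-1-yne.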